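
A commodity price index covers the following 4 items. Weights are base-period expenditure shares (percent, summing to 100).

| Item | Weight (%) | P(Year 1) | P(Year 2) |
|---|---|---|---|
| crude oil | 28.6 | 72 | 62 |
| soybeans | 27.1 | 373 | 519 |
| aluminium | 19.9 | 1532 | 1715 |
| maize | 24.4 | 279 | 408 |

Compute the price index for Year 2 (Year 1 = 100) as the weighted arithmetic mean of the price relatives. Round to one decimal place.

120.3

crude oil: 28.6 × (62/72) = 28.6 × 0.861111 = 24.6278
soybeans: 27.1 × (519/373) = 27.1 × 1.391421 = 37.7075
aluminium: 19.9 × (1715/1532) = 19.9 × 1.119452 = 22.2771
maize: 24.4 × (408/279) = 24.4 × 1.462366 = 35.6817
Index = Σ wᵢ·(p₁ᵢ/p₀ᵢ) = 24.6278 + 37.7075 + 22.2771 + 35.6817 = 120.2941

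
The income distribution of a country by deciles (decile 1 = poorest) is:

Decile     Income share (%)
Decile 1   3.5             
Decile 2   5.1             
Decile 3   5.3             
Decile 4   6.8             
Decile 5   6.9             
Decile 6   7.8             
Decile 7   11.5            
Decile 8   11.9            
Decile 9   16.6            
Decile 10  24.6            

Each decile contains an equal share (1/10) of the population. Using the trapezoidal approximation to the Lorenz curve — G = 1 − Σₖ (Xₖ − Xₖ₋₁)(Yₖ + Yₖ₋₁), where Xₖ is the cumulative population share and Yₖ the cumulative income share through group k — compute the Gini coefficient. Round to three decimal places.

0.318

Cumulative income shares Yₖ: 0.0350, 0.0860, 0.1390, 0.2070, 0.2760, 0.3540, 0.4690, 0.5880, 0.7540, 1.0000
Σ (Xₖ−Xₖ₋₁)(Yₖ+Yₖ₋₁) = (1/10)(0.0350+0.0000) + (1/10)(0.0860+0.0350) + (1/10)(0.1390+0.0860) + (1/10)(0.2070+0.1390) + (1/10)(0.2760+0.2070) + (1/10)(0.3540+0.2760) + (1/10)(0.4690+0.3540) + (1/10)(0.5880+0.4690) + (1/10)(0.7540+0.5880) + (1/10)(1.0000+0.7540)
  = 0.0035 + 0.0121 + 0.0225 + 0.0346 + 0.0483 + 0.0630 + 0.0823 + 0.1057 + 0.1342 + 0.1754 = 0.6816
G = 1 − 0.6816 = 0.3184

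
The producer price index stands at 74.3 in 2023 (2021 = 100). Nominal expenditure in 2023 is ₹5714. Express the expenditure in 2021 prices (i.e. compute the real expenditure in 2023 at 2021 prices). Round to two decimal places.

Real = Nominal ÷ (Index/100) = 5714 ÷ (74.3/100)
     = 5714 ÷ 0.743 = 7690.4441

7690.44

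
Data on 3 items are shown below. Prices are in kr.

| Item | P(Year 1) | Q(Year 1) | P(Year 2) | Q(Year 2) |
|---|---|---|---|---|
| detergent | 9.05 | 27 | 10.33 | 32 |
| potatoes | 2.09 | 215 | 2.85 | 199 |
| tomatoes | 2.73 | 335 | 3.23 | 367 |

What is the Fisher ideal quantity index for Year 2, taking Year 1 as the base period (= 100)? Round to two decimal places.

Laspeyres component (base-period weights):
ΣP(Year 1)Q(Year 2) = 9.05×32 + 2.09×199 + 2.73×367 = 289.6 + 415.91 + 1001.91 = 1707.42
ΣP(Year 1)Q(Year 1) = 9.05×27 + 2.09×215 + 2.73×335 = 244.35 + 449.35 + 914.55 = 1608.25
L = 1707.42 / 1608.25 × 100 = 106.1663
Paasche component (current-period weights):
ΣP(Year 2)Q(Year 2) = 10.33×32 + 2.85×199 + 3.23×367 = 330.56 + 567.15 + 1185.41 = 2083.12
ΣP(Year 2)Q(Year 1) = 10.33×27 + 2.85×215 + 3.23×335 = 278.91 + 612.75 + 1082.05 = 1973.71
P = 2083.12 / 1973.71 × 100 = 105.5434
Fisher = √(L × P) = √(106.1663 × 105.5434) = 105.8544

105.85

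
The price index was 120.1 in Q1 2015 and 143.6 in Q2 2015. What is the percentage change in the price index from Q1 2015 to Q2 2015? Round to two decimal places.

19.57%

Change = (143.6 − 120.1) / 120.1 × 100
       = 23.5 / 120.1 × 100 = 19.5670%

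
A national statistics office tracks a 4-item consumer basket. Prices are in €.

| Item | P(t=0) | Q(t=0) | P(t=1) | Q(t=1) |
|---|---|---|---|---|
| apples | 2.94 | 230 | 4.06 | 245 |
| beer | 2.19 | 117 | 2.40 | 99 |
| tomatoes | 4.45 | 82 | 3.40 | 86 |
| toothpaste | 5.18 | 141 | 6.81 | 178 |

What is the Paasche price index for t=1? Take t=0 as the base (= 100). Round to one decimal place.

Paasche price index uses current-period quantities as weights.
ΣP(t=1)·Q(t=1) = 4.06×245 + 2.40×99 + 3.40×86 + 6.81×178 = 994.7 + 237.6 + 292.4 + 1212.18 = 2736.88
ΣP(t=0)·Q(t=1) = 2.94×245 + 2.19×99 + 4.45×86 + 5.18×178 = 720.3 + 216.81 + 382.7 + 922.04 = 2241.85
Index = 2736.88 / 2241.85 × 100 = 122.0813

122.1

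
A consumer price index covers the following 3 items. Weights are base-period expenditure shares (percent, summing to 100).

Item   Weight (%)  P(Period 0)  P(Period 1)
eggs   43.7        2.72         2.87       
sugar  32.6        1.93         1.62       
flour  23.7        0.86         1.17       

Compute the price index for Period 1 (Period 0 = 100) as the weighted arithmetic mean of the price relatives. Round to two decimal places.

eggs: 43.7 × (2.87/2.72) = 43.7 × 1.055147 = 46.1099
sugar: 32.6 × (1.62/1.93) = 32.6 × 0.839378 = 27.3637
flour: 23.7 × (1.17/0.86) = 23.7 × 1.360465 = 32.2430
Index = Σ wᵢ·(p₁ᵢ/p₀ᵢ) = 46.1099 + 27.3637 + 32.2430 = 105.7167

105.72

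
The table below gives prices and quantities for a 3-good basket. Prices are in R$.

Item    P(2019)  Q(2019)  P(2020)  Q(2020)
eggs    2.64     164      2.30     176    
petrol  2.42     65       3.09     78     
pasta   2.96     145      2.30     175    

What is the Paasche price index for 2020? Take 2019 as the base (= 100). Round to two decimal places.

Paasche price index uses current-period quantities as weights.
ΣP(2020)·Q(2020) = 2.30×176 + 3.09×78 + 2.30×175 = 404.8 + 241.02 + 402.5 = 1048.32
ΣP(2019)·Q(2020) = 2.64×176 + 2.42×78 + 2.96×175 = 464.64 + 188.76 + 518 = 1171.4
Index = 1048.32 / 1171.4 × 100 = 89.4929

89.49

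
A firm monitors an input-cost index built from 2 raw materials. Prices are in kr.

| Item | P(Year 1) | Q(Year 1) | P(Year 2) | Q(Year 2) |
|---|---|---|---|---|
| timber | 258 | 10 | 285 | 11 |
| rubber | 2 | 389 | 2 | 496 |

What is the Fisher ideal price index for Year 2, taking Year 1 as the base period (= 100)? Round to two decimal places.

Laspeyres component (base-period weights):
ΣP(Year 2)Q(Year 1) = 285×10 + 2×389 = 2850 + 778 = 3628
ΣP(Year 1)Q(Year 1) = 258×10 + 2×389 = 2580 + 778 = 3358
L = 3628 / 3358 × 100 = 108.0405
Paasche component (current-period weights):
ΣP(Year 2)Q(Year 2) = 285×11 + 2×496 = 3135 + 992 = 4127
ΣP(Year 1)Q(Year 2) = 258×11 + 2×496 = 2838 + 992 = 3830
P = 4127 / 3830 × 100 = 107.7546
Fisher = √(L × P) = √(108.0405 × 107.7546) = 107.8974

107.90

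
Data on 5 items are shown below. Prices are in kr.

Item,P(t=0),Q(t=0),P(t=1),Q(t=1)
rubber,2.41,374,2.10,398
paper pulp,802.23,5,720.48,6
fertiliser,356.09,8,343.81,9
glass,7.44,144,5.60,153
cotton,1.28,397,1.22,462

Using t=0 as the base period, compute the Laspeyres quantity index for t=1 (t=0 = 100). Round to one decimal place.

114.6

Laspeyres quantity index uses base-period prices as weights.
ΣP(t=0)·Q(t=1) = 2.41×398 + 802.23×6 + 356.09×9 + 7.44×153 + 1.28×462 = 959.18 + 4813.38 + 3204.81 + 1138.32 + 591.36 = 10707.05
ΣP(t=0)·Q(t=0) = 2.41×374 + 802.23×5 + 356.09×8 + 7.44×144 + 1.28×397 = 901.34 + 4011.15 + 2848.72 + 1071.36 + 508.16 = 9340.73
Index = 10707.05 / 9340.73 × 100 = 114.6276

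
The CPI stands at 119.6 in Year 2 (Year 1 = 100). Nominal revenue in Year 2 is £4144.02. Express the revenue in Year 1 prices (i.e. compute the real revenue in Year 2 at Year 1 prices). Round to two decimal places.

3464.90

Real = Nominal ÷ (Index/100) = 4144.02 ÷ (119.6/100)
     = 4144.02 ÷ 1.196 = 3464.8997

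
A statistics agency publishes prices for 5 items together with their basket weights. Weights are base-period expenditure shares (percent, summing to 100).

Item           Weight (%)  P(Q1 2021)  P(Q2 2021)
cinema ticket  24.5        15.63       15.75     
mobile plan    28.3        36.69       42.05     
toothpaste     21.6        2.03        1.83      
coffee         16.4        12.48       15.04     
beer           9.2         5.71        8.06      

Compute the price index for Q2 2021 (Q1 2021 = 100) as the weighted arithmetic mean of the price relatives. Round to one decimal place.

109.3

cinema ticket: 24.5 × (15.75/15.63) = 24.5 × 1.007678 = 24.6881
mobile plan: 28.3 × (42.05/36.69) = 28.3 × 1.146089 = 32.4343
toothpaste: 21.6 × (1.83/2.03) = 21.6 × 0.901478 = 19.4719
coffee: 16.4 × (15.04/12.48) = 16.4 × 1.205128 = 19.7641
beer: 9.2 × (8.06/5.71) = 9.2 × 1.411559 = 12.9863
Index = Σ wᵢ·(p₁ᵢ/p₀ᵢ) = 24.6881 + 32.4343 + 19.4719 + 19.7641 + 12.9863 = 109.3448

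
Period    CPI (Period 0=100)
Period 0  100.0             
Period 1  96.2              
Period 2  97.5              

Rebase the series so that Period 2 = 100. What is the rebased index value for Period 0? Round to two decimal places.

Rebased(Period 0) = 100.0 / 97.5 × 100 = 102.5641

102.56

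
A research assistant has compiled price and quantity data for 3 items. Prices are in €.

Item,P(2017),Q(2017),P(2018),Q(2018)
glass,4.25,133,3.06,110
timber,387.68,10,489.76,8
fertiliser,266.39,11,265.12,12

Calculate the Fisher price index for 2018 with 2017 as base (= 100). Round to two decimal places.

110.71

Laspeyres component (base-period weights):
ΣP(2018)Q(2017) = 3.06×133 + 489.76×10 + 265.12×11 = 406.98 + 4897.6 + 2916.32 = 8220.9
ΣP(2017)Q(2017) = 4.25×133 + 387.68×10 + 266.39×11 = 565.25 + 3876.8 + 2930.29 = 7372.34
L = 8220.9 / 7372.34 × 100 = 111.5100
Paasche component (current-period weights):
ΣP(2018)Q(2018) = 3.06×110 + 489.76×8 + 265.12×12 = 336.6 + 3918.08 + 3181.44 = 7436.12
ΣP(2017)Q(2018) = 4.25×110 + 387.68×8 + 266.39×12 = 467.5 + 3101.44 + 3196.68 = 6765.62
P = 7436.12 / 6765.62 × 100 = 109.9104
Fisher = √(L × P) = √(111.5100 × 109.9104) = 110.7073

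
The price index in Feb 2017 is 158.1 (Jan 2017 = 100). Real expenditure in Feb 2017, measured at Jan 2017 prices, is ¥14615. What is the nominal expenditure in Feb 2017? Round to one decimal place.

23106.3

Nominal = Real × (Index/100) = 14615 × (158.1/100)
        = 14615 × 1.581 = 23106.3150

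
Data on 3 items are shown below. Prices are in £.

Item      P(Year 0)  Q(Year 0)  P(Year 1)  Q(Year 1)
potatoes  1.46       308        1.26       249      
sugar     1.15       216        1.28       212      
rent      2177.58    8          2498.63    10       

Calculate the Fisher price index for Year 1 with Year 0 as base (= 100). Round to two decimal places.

114.12

Laspeyres component (base-period weights):
ΣP(Year 1)Q(Year 0) = 1.26×308 + 1.28×216 + 2498.63×8 = 388.08 + 276.48 + 19989.04 = 20653.6
ΣP(Year 0)Q(Year 0) = 1.46×308 + 1.15×216 + 2177.58×8 = 449.68 + 248.4 + 17420.64 = 18118.72
L = 20653.6 / 18118.72 × 100 = 113.9904
Paasche component (current-period weights):
ΣP(Year 1)Q(Year 1) = 1.26×249 + 1.28×212 + 2498.63×10 = 313.74 + 271.36 + 24986.3 = 25571.4
ΣP(Year 0)Q(Year 1) = 1.46×249 + 1.15×212 + 2177.58×10 = 363.54 + 243.8 + 21775.8 = 22383.14
P = 25571.4 / 22383.14 × 100 = 114.2440
Fisher = √(L × P) = √(113.9904 × 114.2440) = 114.1171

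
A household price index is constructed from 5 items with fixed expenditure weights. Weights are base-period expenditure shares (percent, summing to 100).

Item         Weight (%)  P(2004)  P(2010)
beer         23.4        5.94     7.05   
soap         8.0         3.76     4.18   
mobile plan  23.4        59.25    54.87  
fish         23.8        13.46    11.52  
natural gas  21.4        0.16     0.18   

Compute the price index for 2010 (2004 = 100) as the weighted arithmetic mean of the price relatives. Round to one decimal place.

beer: 23.4 × (7.05/5.94) = 23.4 × 1.186869 = 27.7727
soap: 8.0 × (4.18/3.76) = 8.0 × 1.111702 = 8.8936
mobile plan: 23.4 × (54.87/59.25) = 23.4 × 0.926076 = 21.6702
fish: 23.8 × (11.52/13.46) = 23.8 × 0.855869 = 20.3697
natural gas: 21.4 × (0.18/0.16) = 21.4 × 1.125000 = 24.0750
Index = Σ wᵢ·(p₁ᵢ/p₀ᵢ) = 27.7727 + 8.8936 + 21.6702 + 20.3697 + 24.0750 = 102.7812

102.8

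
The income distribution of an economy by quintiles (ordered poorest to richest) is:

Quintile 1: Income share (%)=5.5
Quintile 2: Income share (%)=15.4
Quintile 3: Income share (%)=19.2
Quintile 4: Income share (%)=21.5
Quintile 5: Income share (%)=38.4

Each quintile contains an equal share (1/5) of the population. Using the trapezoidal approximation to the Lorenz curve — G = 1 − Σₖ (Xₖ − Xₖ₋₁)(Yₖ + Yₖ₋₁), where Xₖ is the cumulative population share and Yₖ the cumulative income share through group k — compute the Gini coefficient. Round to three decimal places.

Cumulative income shares Yₖ: 0.0550, 0.2090, 0.4010, 0.6160, 1.0000
Σ (Xₖ−Xₖ₋₁)(Yₖ+Yₖ₋₁) = (1/5)(0.0550+0.0000) + (1/5)(0.2090+0.0550) + (1/5)(0.4010+0.2090) + (1/5)(0.6160+0.4010) + (1/5)(1.0000+0.6160)
  = 0.0110 + 0.0528 + 0.1220 + 0.2034 + 0.3232 = 0.7124
G = 1 − 0.7124 = 0.2876

0.288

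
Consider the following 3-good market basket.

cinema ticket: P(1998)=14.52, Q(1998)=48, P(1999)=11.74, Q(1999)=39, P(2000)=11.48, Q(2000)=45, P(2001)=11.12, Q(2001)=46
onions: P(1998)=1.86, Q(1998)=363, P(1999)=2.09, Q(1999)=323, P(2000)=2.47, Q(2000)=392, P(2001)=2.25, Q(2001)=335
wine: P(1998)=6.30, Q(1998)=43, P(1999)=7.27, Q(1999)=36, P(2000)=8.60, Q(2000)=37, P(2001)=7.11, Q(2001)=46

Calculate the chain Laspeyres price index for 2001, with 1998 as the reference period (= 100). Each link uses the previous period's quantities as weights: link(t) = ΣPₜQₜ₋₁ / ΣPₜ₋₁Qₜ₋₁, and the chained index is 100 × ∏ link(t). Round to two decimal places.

101.25

Link 1998→1999:
ΣP(1999)Q(1998) = 11.74×48 + 2.09×363 + 7.27×43 = 563.52 + 758.67 + 312.61 = 1634.8
ΣP(1998)Q(1998) = 14.52×48 + 1.86×363 + 6.30×43 = 696.96 + 675.18 + 270.9 = 1643.04
link = 1634.8/1643.04 = 0.994985
Link 1999→2000:
ΣP(2000)Q(1999) = 11.48×39 + 2.47×323 + 8.60×36 = 447.72 + 797.81 + 309.6 = 1555.13
ΣP(1999)Q(1999) = 11.74×39 + 2.09×323 + 7.27×36 = 457.86 + 675.07 + 261.72 = 1394.65
link = 1555.13/1394.65 = 1.115068
Link 2000→2001:
ΣP(2001)Q(2000) = 11.12×45 + 2.25×392 + 7.11×37 = 500.4 + 882 + 263.07 = 1645.47
ΣP(2000)Q(2000) = 11.48×45 + 2.47×392 + 8.60×37 = 516.6 + 968.24 + 318.2 = 1803.04
link = 1645.47/1803.04 = 0.912609
Chained index = 100 × 0.994985 × 1.115068 × 0.912609 = 101.2518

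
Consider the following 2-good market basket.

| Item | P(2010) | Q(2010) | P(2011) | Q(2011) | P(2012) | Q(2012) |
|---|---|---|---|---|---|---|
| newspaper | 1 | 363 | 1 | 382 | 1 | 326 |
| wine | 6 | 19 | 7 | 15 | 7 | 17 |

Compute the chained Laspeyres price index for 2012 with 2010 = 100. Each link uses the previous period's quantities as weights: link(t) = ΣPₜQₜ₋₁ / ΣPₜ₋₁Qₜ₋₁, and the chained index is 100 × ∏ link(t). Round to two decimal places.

103.98

Link 2010→2011:
ΣP(2011)Q(2010) = 1×363 + 7×19 = 363 + 133 = 496
ΣP(2010)Q(2010) = 1×363 + 6×19 = 363 + 114 = 477
link = 496/477 = 1.039832
Link 2011→2012:
ΣP(2012)Q(2011) = 1×382 + 7×15 = 382 + 105 = 487
ΣP(2011)Q(2011) = 1×382 + 7×15 = 382 + 105 = 487
link = 487/487 = 1.000000
Chained index = 100 × 1.039832 × 1.000000 = 103.9832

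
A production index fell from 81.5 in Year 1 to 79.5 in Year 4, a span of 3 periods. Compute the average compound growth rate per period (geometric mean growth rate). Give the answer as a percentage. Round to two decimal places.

-0.82%

Growth factor = (79.5/81.5)^(1/3) = (0.975460)^(1/3) = 0.991752
Growth rate = 0.991752 − 1 = -0.008248 = -0.8248%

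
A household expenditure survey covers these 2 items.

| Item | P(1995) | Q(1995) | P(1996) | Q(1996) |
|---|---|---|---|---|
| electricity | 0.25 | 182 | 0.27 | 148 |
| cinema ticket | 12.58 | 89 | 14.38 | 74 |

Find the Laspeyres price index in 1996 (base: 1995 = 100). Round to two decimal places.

114.06

Laspeyres price index uses base-period quantities as weights.
ΣP(1996)·Q(1995) = 0.27×182 + 14.38×89 = 49.14 + 1279.82 = 1328.96
ΣP(1995)·Q(1995) = 0.25×182 + 12.58×89 = 45.5 + 1119.62 = 1165.12
Index = 1328.96 / 1165.12 × 100 = 114.0621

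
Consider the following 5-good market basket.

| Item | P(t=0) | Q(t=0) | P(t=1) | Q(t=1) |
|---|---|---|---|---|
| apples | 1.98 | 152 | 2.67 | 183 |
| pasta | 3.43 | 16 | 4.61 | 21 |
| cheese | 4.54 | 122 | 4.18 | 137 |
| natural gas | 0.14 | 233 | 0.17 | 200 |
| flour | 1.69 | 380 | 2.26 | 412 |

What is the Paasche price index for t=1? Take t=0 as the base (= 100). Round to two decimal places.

119.24

Paasche price index uses current-period quantities as weights.
ΣP(t=1)·Q(t=1) = 2.67×183 + 4.61×21 + 4.18×137 + 0.17×200 + 2.26×412 = 488.61 + 96.81 + 572.66 + 34 + 931.12 = 2123.2
ΣP(t=0)·Q(t=1) = 1.98×183 + 3.43×21 + 4.54×137 + 0.14×200 + 1.69×412 = 362.34 + 72.03 + 621.98 + 28 + 696.28 = 1780.63
Index = 2123.2 / 1780.63 × 100 = 119.2387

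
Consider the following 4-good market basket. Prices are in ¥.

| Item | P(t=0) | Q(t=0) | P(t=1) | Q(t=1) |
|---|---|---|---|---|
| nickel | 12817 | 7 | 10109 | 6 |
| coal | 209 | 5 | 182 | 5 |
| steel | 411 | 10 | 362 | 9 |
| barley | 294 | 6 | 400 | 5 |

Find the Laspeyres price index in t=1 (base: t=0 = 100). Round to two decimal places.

Laspeyres price index uses base-period quantities as weights.
ΣP(t=1)·Q(t=0) = 10109×7 + 182×5 + 362×10 + 400×6 = 70763 + 910 + 3620 + 2400 = 77693
ΣP(t=0)·Q(t=0) = 12817×7 + 209×5 + 411×10 + 294×6 = 89719 + 1045 + 4110 + 1764 = 96638
Index = 77693 / 96638 × 100 = 80.3959

80.40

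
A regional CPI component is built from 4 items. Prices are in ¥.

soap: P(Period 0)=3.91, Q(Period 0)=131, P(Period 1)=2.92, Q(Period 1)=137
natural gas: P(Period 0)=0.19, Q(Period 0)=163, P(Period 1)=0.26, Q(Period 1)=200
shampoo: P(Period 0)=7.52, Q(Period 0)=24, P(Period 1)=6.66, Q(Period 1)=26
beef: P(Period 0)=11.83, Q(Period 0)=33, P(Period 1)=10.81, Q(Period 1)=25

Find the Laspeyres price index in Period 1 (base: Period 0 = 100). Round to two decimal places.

Laspeyres price index uses base-period quantities as weights.
ΣP(Period 1)·Q(Period 0) = 2.92×131 + 0.26×163 + 6.66×24 + 10.81×33 = 382.52 + 42.38 + 159.84 + 356.73 = 941.47
ΣP(Period 0)·Q(Period 0) = 3.91×131 + 0.19×163 + 7.52×24 + 11.83×33 = 512.21 + 30.97 + 180.48 + 390.39 = 1114.05
Index = 941.47 / 1114.05 × 100 = 84.5088

84.51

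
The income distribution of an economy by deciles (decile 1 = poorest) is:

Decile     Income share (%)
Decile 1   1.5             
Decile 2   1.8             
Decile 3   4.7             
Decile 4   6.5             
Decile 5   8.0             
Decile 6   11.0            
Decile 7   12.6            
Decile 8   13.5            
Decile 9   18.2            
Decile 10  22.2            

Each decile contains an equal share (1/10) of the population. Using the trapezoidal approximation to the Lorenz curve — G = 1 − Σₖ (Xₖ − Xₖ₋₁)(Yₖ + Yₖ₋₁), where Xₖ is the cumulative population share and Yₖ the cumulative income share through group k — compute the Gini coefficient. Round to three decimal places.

Cumulative income shares Yₖ: 0.0150, 0.0330, 0.0800, 0.1450, 0.2250, 0.3350, 0.4610, 0.5960, 0.7780, 1.0000
Σ (Xₖ−Xₖ₋₁)(Yₖ+Yₖ₋₁) = (1/10)(0.0150+0.0000) + (1/10)(0.0330+0.0150) + (1/10)(0.0800+0.0330) + (1/10)(0.1450+0.0800) + (1/10)(0.2250+0.1450) + (1/10)(0.3350+0.2250) + (1/10)(0.4610+0.3350) + (1/10)(0.5960+0.4610) + (1/10)(0.7780+0.5960) + (1/10)(1.0000+0.7780)
  = 0.0015 + 0.0048 + 0.0113 + 0.0225 + 0.0370 + 0.0560 + 0.0796 + 0.1057 + 0.1374 + 0.1778 = 0.6336
G = 1 − 0.6336 = 0.3664

0.366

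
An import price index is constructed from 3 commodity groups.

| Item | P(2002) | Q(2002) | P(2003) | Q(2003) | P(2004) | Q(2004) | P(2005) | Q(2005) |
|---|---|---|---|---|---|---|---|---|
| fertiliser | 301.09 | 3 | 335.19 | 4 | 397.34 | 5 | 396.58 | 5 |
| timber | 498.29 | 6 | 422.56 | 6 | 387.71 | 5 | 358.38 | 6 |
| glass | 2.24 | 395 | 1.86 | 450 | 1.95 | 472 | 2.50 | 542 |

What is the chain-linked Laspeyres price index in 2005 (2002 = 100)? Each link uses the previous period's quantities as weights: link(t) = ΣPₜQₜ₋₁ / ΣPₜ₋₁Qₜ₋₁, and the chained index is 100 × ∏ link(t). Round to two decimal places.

93.06

Link 2002→2003:
ΣP(2003)Q(2002) = 335.19×3 + 422.56×6 + 1.86×395 = 1005.57 + 2535.36 + 734.7 = 4275.63
ΣP(2002)Q(2002) = 301.09×3 + 498.29×6 + 2.24×395 = 903.27 + 2989.74 + 884.8 = 4777.81
link = 4275.63/4777.81 = 0.894893
Link 2003→2004:
ΣP(2004)Q(2003) = 397.34×4 + 387.71×6 + 1.95×450 = 1589.36 + 2326.26 + 877.5 = 4793.12
ΣP(2003)Q(2003) = 335.19×4 + 422.56×6 + 1.86×450 = 1340.76 + 2535.36 + 837 = 4713.12
link = 4793.12/4713.12 = 1.016974
Link 2004→2005:
ΣP(2005)Q(2004) = 396.58×5 + 358.38×5 + 2.50×472 = 1982.9 + 1791.9 + 1180 = 4954.8
ΣP(2004)Q(2004) = 397.34×5 + 387.71×5 + 1.95×472 = 1986.7 + 1938.55 + 920.4 = 4845.65
link = 4954.8/4845.65 = 1.022525
Chained index = 100 × 0.894893 × 1.016974 × 1.022525 = 93.0583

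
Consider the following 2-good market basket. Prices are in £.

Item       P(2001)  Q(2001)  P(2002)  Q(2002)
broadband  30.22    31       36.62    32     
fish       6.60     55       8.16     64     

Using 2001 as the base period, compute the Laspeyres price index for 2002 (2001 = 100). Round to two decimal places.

121.86

Laspeyres price index uses base-period quantities as weights.
ΣP(2002)·Q(2001) = 36.62×31 + 8.16×55 = 1135.22 + 448.8 = 1584.02
ΣP(2001)·Q(2001) = 30.22×31 + 6.60×55 = 936.82 + 363 = 1299.82
Index = 1584.02 / 1299.82 × 100 = 121.8646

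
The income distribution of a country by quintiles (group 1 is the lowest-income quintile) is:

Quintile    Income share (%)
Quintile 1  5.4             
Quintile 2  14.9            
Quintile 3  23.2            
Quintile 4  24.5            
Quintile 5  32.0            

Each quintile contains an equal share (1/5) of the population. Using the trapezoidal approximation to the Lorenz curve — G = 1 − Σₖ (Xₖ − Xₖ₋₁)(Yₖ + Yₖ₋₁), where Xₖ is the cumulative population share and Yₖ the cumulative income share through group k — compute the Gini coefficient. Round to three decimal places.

Cumulative income shares Yₖ: 0.0540, 0.2030, 0.4350, 0.6800, 1.0000
Σ (Xₖ−Xₖ₋₁)(Yₖ+Yₖ₋₁) = (1/5)(0.0540+0.0000) + (1/5)(0.2030+0.0540) + (1/5)(0.4350+0.2030) + (1/5)(0.6800+0.4350) + (1/5)(1.0000+0.6800)
  = 0.0108 + 0.0514 + 0.1276 + 0.2230 + 0.3360 = 0.7488
G = 1 − 0.7488 = 0.2512

0.251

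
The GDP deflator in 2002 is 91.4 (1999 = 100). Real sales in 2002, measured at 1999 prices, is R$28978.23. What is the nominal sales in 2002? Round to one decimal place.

Nominal = Real × (Index/100) = 28978.23 × (91.4/100)
        = 28978.23 × 0.914 = 26486.1022

26486.1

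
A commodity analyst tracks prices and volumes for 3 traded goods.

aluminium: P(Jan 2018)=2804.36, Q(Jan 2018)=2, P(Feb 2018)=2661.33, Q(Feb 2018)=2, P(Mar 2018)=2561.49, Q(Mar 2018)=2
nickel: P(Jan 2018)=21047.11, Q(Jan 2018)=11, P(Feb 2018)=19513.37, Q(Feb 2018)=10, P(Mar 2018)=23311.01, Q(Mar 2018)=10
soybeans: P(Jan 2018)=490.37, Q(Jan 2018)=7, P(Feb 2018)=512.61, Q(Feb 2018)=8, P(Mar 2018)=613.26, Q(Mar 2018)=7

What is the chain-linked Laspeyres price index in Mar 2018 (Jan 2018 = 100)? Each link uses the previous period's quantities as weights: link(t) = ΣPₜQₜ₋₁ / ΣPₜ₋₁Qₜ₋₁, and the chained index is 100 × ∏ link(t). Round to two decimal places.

Link Jan 2018→Feb 2018:
ΣP(Feb 2018)Q(Jan 2018) = 2661.33×2 + 19513.37×11 + 512.61×7 = 5322.66 + 214647.07 + 3588.27 = 223558
ΣP(Jan 2018)Q(Jan 2018) = 2804.36×2 + 21047.11×11 + 490.37×7 = 5608.72 + 231518.21 + 3432.59 = 240559.52
link = 223558/240559.52 = 0.929325
Link Feb 2018→Mar 2018:
ΣP(Mar 2018)Q(Feb 2018) = 2561.49×2 + 23311.01×10 + 613.26×8 = 5122.98 + 233110.1 + 4906.08 = 243139.16
ΣP(Feb 2018)Q(Feb 2018) = 2661.33×2 + 19513.37×10 + 512.61×8 = 5322.66 + 195133.7 + 4100.88 = 204557.24
link = 243139.16/204557.24 = 1.188612
Chained index = 100 × 0.929325 × 1.188612 = 110.4607

110.46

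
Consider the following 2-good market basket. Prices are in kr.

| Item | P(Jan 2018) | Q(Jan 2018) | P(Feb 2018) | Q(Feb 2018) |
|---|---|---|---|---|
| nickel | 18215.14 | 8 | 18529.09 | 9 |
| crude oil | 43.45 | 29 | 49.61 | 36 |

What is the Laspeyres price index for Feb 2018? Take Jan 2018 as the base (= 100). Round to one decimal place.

Laspeyres price index uses base-period quantities as weights.
ΣP(Feb 2018)·Q(Jan 2018) = 18529.09×8 + 49.61×29 = 148232.72 + 1438.69 = 149671.41
ΣP(Jan 2018)·Q(Jan 2018) = 18215.14×8 + 43.45×29 = 145721.12 + 1260.05 = 146981.17
Index = 149671.41 / 146981.17 × 100 = 101.8303

101.8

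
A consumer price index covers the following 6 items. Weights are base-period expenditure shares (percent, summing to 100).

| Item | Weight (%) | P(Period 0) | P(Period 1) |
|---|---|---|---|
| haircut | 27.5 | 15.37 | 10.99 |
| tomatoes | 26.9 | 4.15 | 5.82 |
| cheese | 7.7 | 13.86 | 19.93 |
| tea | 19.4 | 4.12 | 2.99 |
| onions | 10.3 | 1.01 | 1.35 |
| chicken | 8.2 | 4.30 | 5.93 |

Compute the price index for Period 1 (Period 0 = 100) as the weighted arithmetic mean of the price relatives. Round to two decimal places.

107.62

haircut: 27.5 × (10.99/15.37) = 27.5 × 0.715029 = 19.6633
tomatoes: 26.9 × (5.82/4.15) = 26.9 × 1.402410 = 37.7248
cheese: 7.7 × (19.93/13.86) = 7.7 × 1.437951 = 11.0722
tea: 19.4 × (2.99/4.12) = 19.4 × 0.725728 = 14.0791
onions: 10.3 × (1.35/1.01) = 10.3 × 1.336634 = 13.7673
chicken: 8.2 × (5.93/4.30) = 8.2 × 1.379070 = 11.3084
Index = Σ wᵢ·(p₁ᵢ/p₀ᵢ) = 19.6633 + 37.7248 + 11.0722 + 14.0791 + 13.7673 + 11.3084 = 107.6152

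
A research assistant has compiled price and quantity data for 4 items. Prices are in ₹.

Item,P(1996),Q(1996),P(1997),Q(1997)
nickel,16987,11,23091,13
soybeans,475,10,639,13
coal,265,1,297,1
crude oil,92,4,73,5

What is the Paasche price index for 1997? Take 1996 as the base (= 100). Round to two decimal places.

Paasche price index uses current-period quantities as weights.
ΣP(1997)·Q(1997) = 23091×13 + 639×13 + 297×1 + 73×5 = 300183 + 8307 + 297 + 365 = 309152
ΣP(1996)·Q(1997) = 16987×13 + 475×13 + 265×1 + 92×5 = 220831 + 6175 + 265 + 460 = 227731
Index = 309152 / 227731 × 100 = 135.7531

135.75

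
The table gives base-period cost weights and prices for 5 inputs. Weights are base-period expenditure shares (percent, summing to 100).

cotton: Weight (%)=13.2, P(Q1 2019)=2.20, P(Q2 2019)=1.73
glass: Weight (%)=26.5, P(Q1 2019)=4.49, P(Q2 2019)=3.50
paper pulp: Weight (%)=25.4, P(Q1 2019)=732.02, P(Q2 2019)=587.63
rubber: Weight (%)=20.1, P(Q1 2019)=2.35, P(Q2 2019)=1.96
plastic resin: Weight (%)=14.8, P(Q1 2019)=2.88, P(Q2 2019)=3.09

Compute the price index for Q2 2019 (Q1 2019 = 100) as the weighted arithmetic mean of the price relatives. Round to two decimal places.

cotton: 13.2 × (1.73/2.20) = 13.2 × 0.786364 = 10.3800
glass: 26.5 × (3.50/4.49) = 26.5 × 0.779510 = 20.6570
paper pulp: 25.4 × (587.63/732.02) = 25.4 × 0.802751 = 20.3899
rubber: 20.1 × (1.96/2.35) = 20.1 × 0.834043 = 16.7643
plastic resin: 14.8 × (3.09/2.88) = 14.8 × 1.072917 = 15.8792
Index = Σ wᵢ·(p₁ᵢ/p₀ᵢ) = 10.3800 + 20.6570 + 20.3899 + 16.7643 + 15.8792 = 84.0703

84.07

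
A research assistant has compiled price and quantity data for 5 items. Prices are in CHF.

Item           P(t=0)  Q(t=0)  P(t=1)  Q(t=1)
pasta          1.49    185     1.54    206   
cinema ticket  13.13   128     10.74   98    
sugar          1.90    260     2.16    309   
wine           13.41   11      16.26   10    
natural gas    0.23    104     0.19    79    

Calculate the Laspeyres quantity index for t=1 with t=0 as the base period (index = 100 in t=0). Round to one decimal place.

Laspeyres quantity index uses base-period prices as weights.
ΣP(t=0)·Q(t=1) = 1.49×206 + 13.13×98 + 1.90×309 + 13.41×10 + 0.23×79 = 306.94 + 1286.74 + 587.1 + 134.1 + 18.17 = 2333.05
ΣP(t=0)·Q(t=0) = 1.49×185 + 13.13×128 + 1.90×260 + 13.41×11 + 0.23×104 = 275.65 + 1680.64 + 494 + 147.51 + 23.92 = 2621.72
Index = 2333.05 / 2621.72 × 100 = 88.9893

89.0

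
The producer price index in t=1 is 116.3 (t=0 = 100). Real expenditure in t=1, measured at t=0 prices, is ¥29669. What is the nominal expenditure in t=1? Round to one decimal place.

Nominal = Real × (Index/100) = 29669 × (116.3/100)
        = 29669 × 1.163 = 34505.0470

34505.0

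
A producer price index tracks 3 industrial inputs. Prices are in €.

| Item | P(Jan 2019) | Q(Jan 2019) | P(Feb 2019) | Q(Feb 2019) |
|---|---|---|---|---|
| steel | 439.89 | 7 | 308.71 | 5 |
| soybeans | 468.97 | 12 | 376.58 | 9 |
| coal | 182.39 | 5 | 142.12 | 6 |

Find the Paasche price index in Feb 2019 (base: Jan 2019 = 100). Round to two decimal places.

76.99

Paasche price index uses current-period quantities as weights.
ΣP(Feb 2019)·Q(Feb 2019) = 308.71×5 + 376.58×9 + 142.12×6 = 1543.55 + 3389.22 + 852.72 = 5785.49
ΣP(Jan 2019)·Q(Feb 2019) = 439.89×5 + 468.97×9 + 182.39×6 = 2199.45 + 4220.73 + 1094.34 = 7514.52
Index = 5785.49 / 7514.52 × 100 = 76.9908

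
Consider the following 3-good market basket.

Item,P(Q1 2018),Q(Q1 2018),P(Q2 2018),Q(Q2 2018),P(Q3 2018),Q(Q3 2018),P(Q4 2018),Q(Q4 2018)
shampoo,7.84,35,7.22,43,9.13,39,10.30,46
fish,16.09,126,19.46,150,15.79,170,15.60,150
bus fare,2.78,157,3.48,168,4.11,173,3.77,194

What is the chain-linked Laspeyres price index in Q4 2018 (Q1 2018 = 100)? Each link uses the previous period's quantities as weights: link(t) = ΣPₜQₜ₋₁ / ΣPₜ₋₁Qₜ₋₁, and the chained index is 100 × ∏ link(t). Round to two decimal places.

Link Q1 2018→Q2 2018:
ΣP(Q2 2018)Q(Q1 2018) = 7.22×35 + 19.46×126 + 3.48×157 = 252.7 + 2451.96 + 546.36 = 3251.02
ΣP(Q1 2018)Q(Q1 2018) = 7.84×35 + 16.09×126 + 2.78×157 = 274.4 + 2027.34 + 436.46 = 2738.2
link = 3251.02/2738.2 = 1.187284
Link Q2 2018→Q3 2018:
ΣP(Q3 2018)Q(Q2 2018) = 9.13×43 + 15.79×150 + 4.11×168 = 392.59 + 2368.5 + 690.48 = 3451.57
ΣP(Q2 2018)Q(Q2 2018) = 7.22×43 + 19.46×150 + 3.48×168 = 310.46 + 2919 + 584.64 = 3814.1
link = 3451.57/3814.1 = 0.904950
Link Q3 2018→Q4 2018:
ΣP(Q4 2018)Q(Q3 2018) = 10.30×39 + 15.60×170 + 3.77×173 = 401.7 + 2652 + 652.21 = 3705.91
ΣP(Q3 2018)Q(Q3 2018) = 9.13×39 + 15.79×170 + 4.11×173 = 356.07 + 2684.3 + 711.03 = 3751.4
link = 3705.91/3751.4 = 0.987874
Chained index = 100 × 1.187284 × 0.904950 × 0.987874 = 106.1404

106.14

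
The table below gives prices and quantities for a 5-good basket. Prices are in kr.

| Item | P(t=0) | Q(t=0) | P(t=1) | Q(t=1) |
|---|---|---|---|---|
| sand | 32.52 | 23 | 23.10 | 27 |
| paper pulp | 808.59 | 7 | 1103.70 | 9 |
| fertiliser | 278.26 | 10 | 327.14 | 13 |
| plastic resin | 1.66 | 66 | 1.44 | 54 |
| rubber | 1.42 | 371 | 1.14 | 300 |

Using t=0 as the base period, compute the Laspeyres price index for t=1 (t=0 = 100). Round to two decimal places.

Laspeyres price index uses base-period quantities as weights.
ΣP(t=1)·Q(t=0) = 23.10×23 + 1103.70×7 + 327.14×10 + 1.44×66 + 1.14×371 = 531.3 + 7725.9 + 3271.4 + 95.04 + 422.94 = 12046.58
ΣP(t=0)·Q(t=0) = 32.52×23 + 808.59×7 + 278.26×10 + 1.66×66 + 1.42×371 = 747.96 + 5660.13 + 2782.6 + 109.56 + 526.82 = 9827.07
Index = 12046.58 / 9827.07 × 100 = 122.5857

122.59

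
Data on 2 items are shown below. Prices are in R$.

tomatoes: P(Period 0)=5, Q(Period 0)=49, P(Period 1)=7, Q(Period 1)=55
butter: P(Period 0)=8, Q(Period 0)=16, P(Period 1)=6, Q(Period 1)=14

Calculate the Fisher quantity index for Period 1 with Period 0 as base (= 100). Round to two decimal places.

105.28

Laspeyres component (base-period weights):
ΣP(Period 0)Q(Period 1) = 5×55 + 8×14 = 275 + 112 = 387
ΣP(Period 0)Q(Period 0) = 5×49 + 8×16 = 245 + 128 = 373
L = 387 / 373 × 100 = 103.7534
Paasche component (current-period weights):
ΣP(Period 1)Q(Period 1) = 7×55 + 6×14 = 385 + 84 = 469
ΣP(Period 1)Q(Period 0) = 7×49 + 6×16 = 343 + 96 = 439
P = 469 / 439 × 100 = 106.8337
Fisher = √(L × P) = √(103.7534 × 106.8337) = 105.2823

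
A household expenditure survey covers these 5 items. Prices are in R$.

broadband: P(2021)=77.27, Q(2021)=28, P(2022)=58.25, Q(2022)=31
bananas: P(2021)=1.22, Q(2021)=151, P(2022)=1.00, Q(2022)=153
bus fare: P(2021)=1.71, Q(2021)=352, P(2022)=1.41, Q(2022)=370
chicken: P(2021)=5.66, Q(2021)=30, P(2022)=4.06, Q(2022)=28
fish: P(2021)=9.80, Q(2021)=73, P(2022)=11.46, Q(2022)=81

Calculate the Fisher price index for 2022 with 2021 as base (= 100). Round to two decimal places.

84.47

Laspeyres component (base-period weights):
ΣP(2022)Q(2021) = 58.25×28 + 1.00×151 + 1.41×352 + 4.06×30 + 11.46×73 = 1631 + 151 + 496.32 + 121.8 + 836.58 = 3236.7
ΣP(2021)Q(2021) = 77.27×28 + 1.22×151 + 1.71×352 + 5.66×30 + 9.80×73 = 2163.56 + 184.22 + 601.92 + 169.8 + 715.4 = 3834.9
L = 3236.7 / 3834.9 × 100 = 84.4012
Paasche component (current-period weights):
ΣP(2022)Q(2022) = 58.25×31 + 1.00×153 + 1.41×370 + 4.06×28 + 11.46×81 = 1805.75 + 153 + 521.7 + 113.68 + 928.26 = 3522.39
ΣP(2021)Q(2022) = 77.27×31 + 1.22×153 + 1.71×370 + 5.66×28 + 9.80×81 = 2395.37 + 186.66 + 632.7 + 158.48 + 793.8 = 4167.01
P = 3522.39 / 4167.01 × 100 = 84.5304
Fisher = √(L × P) = √(84.4012 × 84.5304) = 84.4658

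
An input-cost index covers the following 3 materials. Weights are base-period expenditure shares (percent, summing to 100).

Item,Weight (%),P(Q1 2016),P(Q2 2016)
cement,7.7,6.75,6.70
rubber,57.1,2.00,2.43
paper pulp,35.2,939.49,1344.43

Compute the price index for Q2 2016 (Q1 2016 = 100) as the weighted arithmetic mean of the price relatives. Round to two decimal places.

cement: 7.7 × (6.70/6.75) = 7.7 × 0.992593 = 7.6430
rubber: 57.1 × (2.43/2.00) = 57.1 × 1.215000 = 69.3765
paper pulp: 35.2 × (1344.43/939.49) = 35.2 × 1.431021 = 50.3719
Index = Σ wᵢ·(p₁ᵢ/p₀ᵢ) = 7.6430 + 69.3765 + 50.3719 = 127.3914

127.39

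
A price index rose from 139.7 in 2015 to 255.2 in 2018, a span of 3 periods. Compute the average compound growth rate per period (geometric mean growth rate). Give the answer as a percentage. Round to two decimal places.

Growth factor = (255.2/139.7)^(1/3) = (1.826772)^(1/3) = 1.222442
Growth rate = 1.222442 − 1 = 0.222442 = 22.2442%

22.24%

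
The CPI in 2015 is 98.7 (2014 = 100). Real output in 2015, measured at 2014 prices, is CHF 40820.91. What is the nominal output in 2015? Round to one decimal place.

Nominal = Real × (Index/100) = 40820.91 × (98.7/100)
        = 40820.91 × 0.987 = 40290.2382

40290.2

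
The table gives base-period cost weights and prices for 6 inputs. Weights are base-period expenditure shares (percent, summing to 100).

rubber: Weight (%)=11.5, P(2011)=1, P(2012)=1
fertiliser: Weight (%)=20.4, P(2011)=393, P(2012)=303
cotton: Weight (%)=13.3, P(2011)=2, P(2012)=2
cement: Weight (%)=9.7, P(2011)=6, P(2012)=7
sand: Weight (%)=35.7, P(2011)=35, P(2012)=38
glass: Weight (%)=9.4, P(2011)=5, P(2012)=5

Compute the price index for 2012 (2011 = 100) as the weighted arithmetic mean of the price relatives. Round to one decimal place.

rubber: 11.5 × (1/1) = 11.5 × 1.000000 = 11.5000
fertiliser: 20.4 × (303/393) = 20.4 × 0.770992 = 15.7282
cotton: 13.3 × (2/2) = 13.3 × 1.000000 = 13.3000
cement: 9.7 × (7/6) = 9.7 × 1.166667 = 11.3167
sand: 35.7 × (38/35) = 35.7 × 1.085714 = 38.7600
glass: 9.4 × (5/5) = 9.4 × 1.000000 = 9.4000
Index = Σ wᵢ·(p₁ᵢ/p₀ᵢ) = 11.5000 + 15.7282 + 13.3000 + 11.3167 + 38.7600 + 9.4000 = 100.0049

100.0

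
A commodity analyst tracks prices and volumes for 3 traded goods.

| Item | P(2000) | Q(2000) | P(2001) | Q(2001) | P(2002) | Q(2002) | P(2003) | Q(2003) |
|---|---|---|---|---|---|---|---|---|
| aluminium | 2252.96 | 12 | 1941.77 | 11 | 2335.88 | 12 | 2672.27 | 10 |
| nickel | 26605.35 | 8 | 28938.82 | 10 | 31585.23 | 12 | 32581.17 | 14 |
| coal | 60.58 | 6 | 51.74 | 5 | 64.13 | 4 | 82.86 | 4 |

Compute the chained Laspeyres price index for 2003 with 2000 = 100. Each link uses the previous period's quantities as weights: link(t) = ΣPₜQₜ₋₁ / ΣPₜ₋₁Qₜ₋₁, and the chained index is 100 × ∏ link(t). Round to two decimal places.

Link 2000→2001:
ΣP(2001)Q(2000) = 1941.77×12 + 28938.82×8 + 51.74×6 = 23301.24 + 231510.56 + 310.44 = 255122.24
ΣP(2000)Q(2000) = 2252.96×12 + 26605.35×8 + 60.58×6 = 27035.52 + 212842.8 + 363.48 = 240241.8
link = 255122.24/240241.8 = 1.061939
Link 2001→2002:
ΣP(2002)Q(2001) = 2335.88×11 + 31585.23×10 + 64.13×5 = 25694.68 + 315852.3 + 320.65 = 341867.63
ΣP(2001)Q(2001) = 1941.77×11 + 28938.82×10 + 51.74×5 = 21359.47 + 289388.2 + 258.7 = 311006.37
link = 341867.63/311006.37 = 1.099230
Link 2002→2003:
ΣP(2003)Q(2002) = 2672.27×12 + 32581.17×12 + 82.86×4 = 32067.24 + 390974.04 + 331.44 = 423372.72
ΣP(2002)Q(2002) = 2335.88×12 + 31585.23×12 + 64.13×4 = 28030.56 + 379022.76 + 256.52 = 407309.84
link = 423372.72/407309.84 = 1.039437
Chained index = 100 × 1.061939 × 1.099230 × 1.039437 = 121.3351

121.34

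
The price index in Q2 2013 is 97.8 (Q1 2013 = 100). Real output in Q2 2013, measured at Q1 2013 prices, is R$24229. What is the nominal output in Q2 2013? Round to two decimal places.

Nominal = Real × (Index/100) = 24229 × (97.8/100)
        = 24229 × 0.978 = 23695.9620

23695.96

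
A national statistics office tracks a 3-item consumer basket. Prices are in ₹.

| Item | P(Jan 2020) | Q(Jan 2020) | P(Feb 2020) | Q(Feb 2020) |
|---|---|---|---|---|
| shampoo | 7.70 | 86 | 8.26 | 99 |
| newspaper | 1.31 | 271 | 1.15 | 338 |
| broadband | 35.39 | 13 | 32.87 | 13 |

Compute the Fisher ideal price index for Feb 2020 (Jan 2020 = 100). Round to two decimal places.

98.11

Laspeyres component (base-period weights):
ΣP(Feb 2020)Q(Jan 2020) = 8.26×86 + 1.15×271 + 32.87×13 = 710.36 + 311.65 + 427.31 = 1449.32
ΣP(Jan 2020)Q(Jan 2020) = 7.70×86 + 1.31×271 + 35.39×13 = 662.2 + 355.01 + 460.07 = 1477.28
L = 1449.32 / 1477.28 × 100 = 98.1073
Paasche component (current-period weights):
ΣP(Feb 2020)Q(Feb 2020) = 8.26×99 + 1.15×338 + 32.87×13 = 817.74 + 388.7 + 427.31 = 1633.75
ΣP(Jan 2020)Q(Feb 2020) = 7.70×99 + 1.31×338 + 35.39×13 = 762.3 + 442.78 + 460.07 = 1665.15
P = 1633.75 / 1665.15 × 100 = 98.1143
Fisher = √(L × P) = √(98.1073 × 98.1143) = 98.1108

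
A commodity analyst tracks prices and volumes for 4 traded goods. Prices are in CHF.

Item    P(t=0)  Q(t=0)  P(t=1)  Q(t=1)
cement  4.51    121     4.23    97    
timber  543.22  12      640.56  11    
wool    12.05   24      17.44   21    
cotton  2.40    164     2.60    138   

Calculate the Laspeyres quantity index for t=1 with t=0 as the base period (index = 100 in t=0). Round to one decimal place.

Laspeyres quantity index uses base-period prices as weights.
ΣP(t=0)·Q(t=1) = 4.51×97 + 543.22×11 + 12.05×21 + 2.40×138 = 437.47 + 5975.42 + 253.05 + 331.2 = 6997.14
ΣP(t=0)·Q(t=0) = 4.51×121 + 543.22×12 + 12.05×24 + 2.40×164 = 545.71 + 6518.64 + 289.2 + 393.6 = 7747.15
Index = 6997.14 / 7747.15 × 100 = 90.3189

90.3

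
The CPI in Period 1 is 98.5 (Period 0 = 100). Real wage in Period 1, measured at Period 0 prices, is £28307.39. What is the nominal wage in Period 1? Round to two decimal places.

Nominal = Real × (Index/100) = 28307.39 × (98.5/100)
        = 28307.39 × 0.985 = 27882.7791

27882.78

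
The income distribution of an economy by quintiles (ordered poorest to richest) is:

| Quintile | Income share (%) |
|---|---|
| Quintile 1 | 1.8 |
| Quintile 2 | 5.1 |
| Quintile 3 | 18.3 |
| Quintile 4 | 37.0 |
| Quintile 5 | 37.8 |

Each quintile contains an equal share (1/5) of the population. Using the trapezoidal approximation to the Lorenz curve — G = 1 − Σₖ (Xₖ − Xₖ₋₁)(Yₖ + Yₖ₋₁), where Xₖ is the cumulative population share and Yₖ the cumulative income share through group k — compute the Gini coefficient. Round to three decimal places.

Cumulative income shares Yₖ: 0.0180, 0.0690, 0.2520, 0.6220, 1.0000
Σ (Xₖ−Xₖ₋₁)(Yₖ+Yₖ₋₁) = (1/5)(0.0180+0.0000) + (1/5)(0.0690+0.0180) + (1/5)(0.2520+0.0690) + (1/5)(0.6220+0.2520) + (1/5)(1.0000+0.6220)
  = 0.0036 + 0.0174 + 0.0642 + 0.1748 + 0.3244 = 0.5844
G = 1 − 0.5844 = 0.4156

0.416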